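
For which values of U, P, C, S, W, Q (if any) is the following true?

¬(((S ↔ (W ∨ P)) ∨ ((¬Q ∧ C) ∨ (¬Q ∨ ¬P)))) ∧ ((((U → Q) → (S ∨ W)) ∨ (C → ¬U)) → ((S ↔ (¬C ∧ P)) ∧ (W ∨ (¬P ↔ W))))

U=T, P=T, C=T, S=F, W=T, Q=T

  ¬(((S ↔ (W ∨ P)) ∨ ((¬Q ∧ C) ∨ (¬Q ∨ ¬P)))) = True
    (S ↔ (W ∨ P)) ∨ ((¬Q ∧ C) ∨ (¬Q ∨ ¬P)) = False
      S ↔ (W ∨ P) = False
        W ∨ P = True
      (¬Q ∧ C) ∨ (¬Q ∨ ¬P) = False
        ¬Q ∧ C = False
          ¬Q = False
        ¬Q ∨ ¬P = False
          ¬Q = False
          ¬P = False
  (((U → Q) → (S ∨ W)) ∨ (C → ¬U)) → ((S ↔ (¬C ∧ P)) ∧ (W ∨ (¬P ↔ W))) = True
    ((U → Q) → (S ∨ W)) ∨ (C → ¬U) = True
      (U → Q) → (S ∨ W) = True
        U → Q = True
        S ∨ W = True
      C → ¬U = False
        ¬U = False
    (S ↔ (¬C ∧ P)) ∧ (W ∨ (¬P ↔ W)) = True
      S ↔ (¬C ∧ P) = True
        ¬C ∧ P = False
          ¬C = False
      W ∨ (¬P ↔ W) = True
        ¬P ↔ W = False
          ¬P = False
Both conjuncts True, so the formula holds.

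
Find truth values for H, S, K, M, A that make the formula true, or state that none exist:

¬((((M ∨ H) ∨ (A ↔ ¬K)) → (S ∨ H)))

H: False, S: False, K: False, M: True, A: True

  ¬((((M ∨ H) ∨ (A ↔ ¬K)) → (S ∨ H))) = True
    ((M ∨ H) ∨ (A ↔ ¬K)) → (S ∨ H) = False
      (M ∨ H) ∨ (A ↔ ¬K) = True
        M ∨ H = True
        A ↔ ¬K = True
          ¬K = True
      S ∨ H = False
The formula evaluates to True.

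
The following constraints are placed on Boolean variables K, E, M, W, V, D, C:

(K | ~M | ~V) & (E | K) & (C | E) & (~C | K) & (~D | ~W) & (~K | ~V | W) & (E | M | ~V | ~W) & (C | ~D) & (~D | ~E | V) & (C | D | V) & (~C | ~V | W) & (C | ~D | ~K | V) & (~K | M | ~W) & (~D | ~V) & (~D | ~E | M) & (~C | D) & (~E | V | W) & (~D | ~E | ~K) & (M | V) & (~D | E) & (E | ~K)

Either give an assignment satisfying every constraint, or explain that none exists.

K: False, E: True, M: False, W: True, V: True, D: False, C: False

Set K = False.
  then (E | K) forces E = True.
  then (~C | K) forces C = False.
  then (C | ~D) forces D = False.
  then (C | D | V) forces V = True.
  then (K | ~M | ~V) forces M = False.
Set W = True.
All clauses satisfied.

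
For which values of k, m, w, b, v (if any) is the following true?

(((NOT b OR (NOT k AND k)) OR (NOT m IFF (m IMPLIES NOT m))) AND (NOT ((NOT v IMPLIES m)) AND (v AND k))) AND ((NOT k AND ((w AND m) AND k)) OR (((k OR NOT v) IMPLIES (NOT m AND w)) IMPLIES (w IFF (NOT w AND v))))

Case v = True: the conjunct NOT ((NOT v IMPLIES m)) becomes NOT ((False IMPLIES m)) = False.
Case v = False: the conjunct v is False.
Both cases fail — unsatisfiable.

Unsatisfiable — no assignment works.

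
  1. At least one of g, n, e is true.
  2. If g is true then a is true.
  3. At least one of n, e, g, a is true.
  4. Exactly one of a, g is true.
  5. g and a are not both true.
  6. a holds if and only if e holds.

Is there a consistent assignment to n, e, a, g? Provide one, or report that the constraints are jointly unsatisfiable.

n=T, e=T, a=T, g=F

  (1) {g, n, e}: 2 true — at least one ✓
  (2) g=F ⇒ a: vacuous ✓
  (3) {n, e, g, a}: 3 true — at least one ✓
  (4) {a, g}: 1 true — exactly one ✓
  (5) g=F, a=T — not both ✓
  (6) a=T, e=T — same ✓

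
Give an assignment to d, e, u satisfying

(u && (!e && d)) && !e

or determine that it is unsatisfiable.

d: True; e: False; u: True

  u && (!e && d) = True
    !e && d = True
      !e = True
  !e = True
Both conjuncts True, so the formula holds.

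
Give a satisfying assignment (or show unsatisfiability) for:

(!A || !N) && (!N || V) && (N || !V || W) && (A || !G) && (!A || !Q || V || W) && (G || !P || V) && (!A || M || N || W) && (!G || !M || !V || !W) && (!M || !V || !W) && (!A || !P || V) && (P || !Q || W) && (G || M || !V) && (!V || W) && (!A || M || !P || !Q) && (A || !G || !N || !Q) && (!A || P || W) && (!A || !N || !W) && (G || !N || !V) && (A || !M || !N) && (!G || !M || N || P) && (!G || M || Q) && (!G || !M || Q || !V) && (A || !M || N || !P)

N = False, M = False, P = False, A = True, V = False, G = False, W = True, Q = True

Try N = True:
  (!A || !N) forces A = False.
  (!N || V) forces V = True.
  (A || !G) forces G = False.
  clause (G || !N || !V) is falsified — backtrack.
So N = False.
Set M = False.
Set P = False.
Set A = True.
  then (!A || M || N || W) forces W = True.
Set V = False.
Set G = False.
Set Q = True.
All clauses satisfied.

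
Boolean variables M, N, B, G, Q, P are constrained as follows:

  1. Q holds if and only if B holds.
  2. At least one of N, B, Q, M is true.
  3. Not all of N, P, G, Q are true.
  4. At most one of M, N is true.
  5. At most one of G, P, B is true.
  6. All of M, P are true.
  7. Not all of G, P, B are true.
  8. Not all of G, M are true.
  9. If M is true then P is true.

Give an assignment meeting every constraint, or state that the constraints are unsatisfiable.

M = True; N = False; B = False; G = False; Q = False; P = True

  (1) Q=F, B=F — same ✓
  (2) {N, B, Q, M}: 1 true — at least one ✓
  (3) {N, P, G, Q}: 1/4 true — not all ✓
  (4) {M, N}: 1 true — at most one ✓
  (5) {G, P, B}: 1 true — at most one ✓
  (6) {M, P}: all 2 true ✓
  (7) {G, P, B}: 1/3 true — not all ✓
  (8) {G, M}: 1/2 true — not all ✓
  (9) M=T ⇒ P: T ✓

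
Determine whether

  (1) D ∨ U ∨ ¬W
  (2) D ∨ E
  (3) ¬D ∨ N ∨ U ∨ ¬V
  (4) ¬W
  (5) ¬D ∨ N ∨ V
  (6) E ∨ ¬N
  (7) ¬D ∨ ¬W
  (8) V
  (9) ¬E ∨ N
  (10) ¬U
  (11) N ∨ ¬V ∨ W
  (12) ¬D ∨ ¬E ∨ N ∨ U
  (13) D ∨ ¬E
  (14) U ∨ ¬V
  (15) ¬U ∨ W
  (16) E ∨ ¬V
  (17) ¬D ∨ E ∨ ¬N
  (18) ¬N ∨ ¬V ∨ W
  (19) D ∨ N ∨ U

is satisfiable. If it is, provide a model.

Unsatisfiable — no assignment works.

Case U = True:
  Clause (¬U) is falsified — contradiction.
Case U = False:
  (¬W) forces W = False.
  (V) forces V = True.
  Clause (U ∨ ¬V) is falsified — contradiction.
Both cases fail, so the formula is unsatisfiable.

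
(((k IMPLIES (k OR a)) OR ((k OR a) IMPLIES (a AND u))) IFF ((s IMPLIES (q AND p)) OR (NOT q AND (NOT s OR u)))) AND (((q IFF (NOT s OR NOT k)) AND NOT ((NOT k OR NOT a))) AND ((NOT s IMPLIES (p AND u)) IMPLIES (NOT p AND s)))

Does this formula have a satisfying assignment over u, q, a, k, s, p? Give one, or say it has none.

u = False, q = True, a = True, k = True, s = False, p = False

  ((k IMPLIES (k OR a)) OR ((k OR a) IMPLIES (a AND u))) IFF ((s IMPLIES (q AND p)) OR (NOT q AND (NOT s OR u))) = True
    (k IMPLIES (k OR a)) OR ((k OR a) IMPLIES (a AND u)) = True
      k IMPLIES (k OR a) = True
        k OR a = True
      (k OR a) IMPLIES (a AND u) = False
        k OR a = True
        a AND u = False
    (s IMPLIES (q AND p)) OR (NOT q AND (NOT s OR u)) = True
      s IMPLIES (q AND p) = True
        q AND p = False
      NOT q AND (NOT s OR u) = False
        NOT q = False
        NOT s OR u = True
          NOT s = True
  ((q IFF (NOT s OR NOT k)) AND NOT ((NOT k OR NOT a))) AND ((NOT s IMPLIES (p AND u)) IMPLIES (NOT p AND s)) = True
    (q IFF (NOT s OR NOT k)) AND NOT ((NOT k OR NOT a)) = True
      q IFF (NOT s OR NOT k) = True
        NOT s OR NOT k = True
          NOT s = True
          NOT k = False
      NOT ((NOT k OR NOT a)) = True
        NOT k OR NOT a = False
          NOT k = False
          NOT a = False
    (NOT s IMPLIES (p AND u)) IMPLIES (NOT p AND s) = True
      NOT s IMPLIES (p AND u) = False
        NOT s = True
        p AND u = False
      NOT p AND s = False
        NOT p = True
Both conjuncts True, so the formula holds.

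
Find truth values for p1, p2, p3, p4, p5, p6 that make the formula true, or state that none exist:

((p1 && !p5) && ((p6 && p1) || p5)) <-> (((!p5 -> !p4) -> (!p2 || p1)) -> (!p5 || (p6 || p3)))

p1: True; p2: True; p3: False; p4: True; p5: False; p6: True

  ((p1 && !p5) && ((p6 && p1) || p5)) <-> (((!p5 -> !p4) -> (!p2 || p1)) -> (!p5 || (p6 || p3))) = True
    (p1 && !p5) && ((p6 && p1) || p5) = True
      p1 && !p5 = True
        !p5 = True
      (p6 && p1) || p5 = True
        p6 && p1 = True
    ((!p5 -> !p4) -> (!p2 || p1)) -> (!p5 || (p6 || p3)) = True
      (!p5 -> !p4) -> (!p2 || p1) = True
        !p5 -> !p4 = False
          !p5 = True
          !p4 = False
        !p2 || p1 = True
          !p2 = False
      !p5 || (p6 || p3) = True
        !p5 = True
        p6 || p3 = True
The formula evaluates to True.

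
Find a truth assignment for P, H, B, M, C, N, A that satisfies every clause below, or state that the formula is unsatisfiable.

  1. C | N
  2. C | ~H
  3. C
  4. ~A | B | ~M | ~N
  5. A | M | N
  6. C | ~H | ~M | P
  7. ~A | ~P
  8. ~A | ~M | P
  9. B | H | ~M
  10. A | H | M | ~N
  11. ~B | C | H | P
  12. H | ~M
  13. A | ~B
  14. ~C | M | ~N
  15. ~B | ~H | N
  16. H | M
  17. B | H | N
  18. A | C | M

Unit clause (C) forces C = True.
Set P = False.
Set H = True.
Try B = True:
  (A | ~B) forces A = True.
  (~A | ~M | P) forces M = False.
  (~C | M | ~N) forces N = False.
  clause (~B | ~H | N) is falsified — backtrack.
So B = False.
Set M = True.
  then (~A | ~M | P) forces A = False.
Set N = True.
All clauses satisfied.

P = False; H = True; B = False; M = True; C = True; N = True; A = False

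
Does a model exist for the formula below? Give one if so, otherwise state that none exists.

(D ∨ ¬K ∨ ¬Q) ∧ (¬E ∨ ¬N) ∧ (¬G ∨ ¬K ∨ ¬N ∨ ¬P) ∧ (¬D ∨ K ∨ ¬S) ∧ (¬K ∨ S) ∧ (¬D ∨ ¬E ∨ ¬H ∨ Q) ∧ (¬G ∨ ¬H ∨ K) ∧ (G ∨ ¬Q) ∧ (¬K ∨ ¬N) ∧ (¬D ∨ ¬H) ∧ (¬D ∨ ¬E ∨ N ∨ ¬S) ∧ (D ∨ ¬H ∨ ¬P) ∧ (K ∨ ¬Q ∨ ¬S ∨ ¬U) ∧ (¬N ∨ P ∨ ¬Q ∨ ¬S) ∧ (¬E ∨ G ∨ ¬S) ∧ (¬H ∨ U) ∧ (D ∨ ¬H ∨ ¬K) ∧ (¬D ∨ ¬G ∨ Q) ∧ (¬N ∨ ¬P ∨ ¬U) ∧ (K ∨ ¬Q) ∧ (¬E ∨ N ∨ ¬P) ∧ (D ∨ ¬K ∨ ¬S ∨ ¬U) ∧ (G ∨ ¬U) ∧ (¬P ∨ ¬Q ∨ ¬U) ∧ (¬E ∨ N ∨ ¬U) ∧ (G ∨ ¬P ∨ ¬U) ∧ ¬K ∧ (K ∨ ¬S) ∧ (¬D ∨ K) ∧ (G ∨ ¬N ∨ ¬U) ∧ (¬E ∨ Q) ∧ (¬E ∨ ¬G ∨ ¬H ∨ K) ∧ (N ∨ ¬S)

E = False, P = True, G = False, D = False, U = False, H = False, S = False, Q = False, K = False, N = False

Unit clause (¬K) forces K = False.
In (K ∨ ¬S) only ¬S is left, so S = False.
In (¬D ∨ K) only ¬D is left, so D = False.
In (K ∨ ¬Q) only ¬Q is left, so Q = False.
In (¬E ∨ Q) only ¬E is left, so E = False.
Set P = True.
  then (D ∨ ¬H ∨ ¬P) forces H = False.
Set G = False.
  then (G ∨ ¬U) forces U = False.
Set N = False.
All clauses satisfied.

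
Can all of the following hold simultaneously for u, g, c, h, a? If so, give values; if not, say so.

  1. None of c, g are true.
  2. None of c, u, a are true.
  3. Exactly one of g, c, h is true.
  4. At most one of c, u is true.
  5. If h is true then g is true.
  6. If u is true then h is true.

Case h = True:
  (1) forces c = False.
  (1) forces g = False.
  Constraint (5) is violated (h=T, g=F) — contradiction.
Case h = False:
  (1) forces c = False.
  (1) forces g = False.
  Constraint (3) is violated (g=F, c=F, h=F) — contradiction.
Both cases fail — unsatisfiable.

No satisfying assignment exists.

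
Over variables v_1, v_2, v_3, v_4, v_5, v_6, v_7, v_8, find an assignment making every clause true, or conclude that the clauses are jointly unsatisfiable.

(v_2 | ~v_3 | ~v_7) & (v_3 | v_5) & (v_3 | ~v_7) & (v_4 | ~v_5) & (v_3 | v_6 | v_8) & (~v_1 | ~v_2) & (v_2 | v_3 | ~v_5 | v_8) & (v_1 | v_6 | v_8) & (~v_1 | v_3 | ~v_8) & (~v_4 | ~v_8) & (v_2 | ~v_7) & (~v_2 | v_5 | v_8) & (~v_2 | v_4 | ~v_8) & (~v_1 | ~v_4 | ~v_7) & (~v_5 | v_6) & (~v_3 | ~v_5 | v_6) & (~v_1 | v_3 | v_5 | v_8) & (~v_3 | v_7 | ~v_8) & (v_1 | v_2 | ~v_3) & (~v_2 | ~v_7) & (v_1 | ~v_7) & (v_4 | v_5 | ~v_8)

v_1 = False, v_2 = True, v_3 = False, v_4 = True, v_5 = True, v_6 = True, v_7 = False, v_8 = False

Set v_1 = False.
  then (v_1 | ~v_7) forces v_7 = False.
Try v_2 = False:
  (v_1 | v_2 | ~v_3) forces v_3 = False.
  (v_3 | v_5) forces v_5 = True.
  (v_4 | ~v_5) forces v_4 = True.
  (v_2 | v_3 | ~v_5 | v_8) forces v_8 = True.
  clause (~v_4 | ~v_8) is falsified — backtrack.
So v_2 = True.
Set v_3 = False.
  then (v_3 | v_5) forces v_5 = True.
  then (v_4 | ~v_5) forces v_4 = True.
  then (~v_4 | ~v_8) forces v_8 = False.
  then (~v_5 | v_6) forces v_6 = True.
All clauses satisfied.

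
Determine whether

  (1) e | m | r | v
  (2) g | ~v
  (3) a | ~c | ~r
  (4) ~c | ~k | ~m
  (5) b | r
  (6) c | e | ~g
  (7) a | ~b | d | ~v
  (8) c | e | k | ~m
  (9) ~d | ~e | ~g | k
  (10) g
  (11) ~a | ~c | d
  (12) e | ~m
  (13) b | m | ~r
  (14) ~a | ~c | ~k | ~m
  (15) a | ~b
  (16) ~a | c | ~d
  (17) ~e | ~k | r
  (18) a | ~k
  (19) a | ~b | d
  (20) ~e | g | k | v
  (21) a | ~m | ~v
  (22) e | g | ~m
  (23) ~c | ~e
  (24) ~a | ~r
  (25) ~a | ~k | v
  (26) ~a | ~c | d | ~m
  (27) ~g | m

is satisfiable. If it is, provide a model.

Unit clause (g) forces g = True.
In (~g | m) only m is left, so m = True.
In (e | ~m) only e is left, so e = True.
In (~c | ~e) only ~c is left, so c = False.
Set b = True.
  then (a | ~b) forces a = True.
  then (~a | c | ~d) forces d = False.
  then (~a | ~r) forces r = False.
  then (~e | ~k | r) forces k = False.
Set v = True.
All clauses satisfied.

m: True, b: True, g: True, v: True, e: True, r: False, d: False, c: False, a: True, k: False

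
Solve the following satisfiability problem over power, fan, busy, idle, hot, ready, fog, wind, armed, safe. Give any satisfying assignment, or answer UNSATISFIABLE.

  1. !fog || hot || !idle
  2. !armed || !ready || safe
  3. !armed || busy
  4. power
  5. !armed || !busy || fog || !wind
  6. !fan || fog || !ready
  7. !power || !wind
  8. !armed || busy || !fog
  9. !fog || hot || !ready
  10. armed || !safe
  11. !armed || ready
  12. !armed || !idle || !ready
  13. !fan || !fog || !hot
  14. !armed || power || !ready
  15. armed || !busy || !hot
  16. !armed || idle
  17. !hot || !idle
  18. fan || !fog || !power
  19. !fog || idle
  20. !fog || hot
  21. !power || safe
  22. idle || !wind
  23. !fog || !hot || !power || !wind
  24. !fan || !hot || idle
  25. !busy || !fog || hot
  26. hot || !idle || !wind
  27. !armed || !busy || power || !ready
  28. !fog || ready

Case power = True:
  (!power || !wind) forces wind = False.
  (!power || safe) forces safe = True.
  (armed || !safe) forces armed = True.
  (!armed || busy) forces busy = True.
  (!armed || ready) forces ready = True.
  (!armed || !idle || !ready) forces idle = False.
  Clause (!armed || idle) is falsified — contradiction.
Case power = False:
  Clause (power) is falsified — contradiction.
Both cases fail, so the formula is unsatisfiable.

No satisfying assignment exists.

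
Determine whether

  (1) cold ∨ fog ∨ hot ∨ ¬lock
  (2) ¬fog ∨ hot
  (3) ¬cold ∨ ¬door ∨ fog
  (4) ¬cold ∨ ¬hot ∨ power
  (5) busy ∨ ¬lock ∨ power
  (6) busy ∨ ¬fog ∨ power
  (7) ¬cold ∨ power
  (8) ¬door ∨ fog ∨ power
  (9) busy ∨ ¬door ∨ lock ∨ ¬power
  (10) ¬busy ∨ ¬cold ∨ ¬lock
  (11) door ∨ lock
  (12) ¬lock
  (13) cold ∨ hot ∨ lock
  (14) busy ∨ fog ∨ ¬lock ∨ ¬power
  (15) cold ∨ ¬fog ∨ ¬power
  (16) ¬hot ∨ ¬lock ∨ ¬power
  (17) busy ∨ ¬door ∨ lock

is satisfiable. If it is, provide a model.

hot=T, busy=T, lock=F, fog=F, door=T, cold=F, power=T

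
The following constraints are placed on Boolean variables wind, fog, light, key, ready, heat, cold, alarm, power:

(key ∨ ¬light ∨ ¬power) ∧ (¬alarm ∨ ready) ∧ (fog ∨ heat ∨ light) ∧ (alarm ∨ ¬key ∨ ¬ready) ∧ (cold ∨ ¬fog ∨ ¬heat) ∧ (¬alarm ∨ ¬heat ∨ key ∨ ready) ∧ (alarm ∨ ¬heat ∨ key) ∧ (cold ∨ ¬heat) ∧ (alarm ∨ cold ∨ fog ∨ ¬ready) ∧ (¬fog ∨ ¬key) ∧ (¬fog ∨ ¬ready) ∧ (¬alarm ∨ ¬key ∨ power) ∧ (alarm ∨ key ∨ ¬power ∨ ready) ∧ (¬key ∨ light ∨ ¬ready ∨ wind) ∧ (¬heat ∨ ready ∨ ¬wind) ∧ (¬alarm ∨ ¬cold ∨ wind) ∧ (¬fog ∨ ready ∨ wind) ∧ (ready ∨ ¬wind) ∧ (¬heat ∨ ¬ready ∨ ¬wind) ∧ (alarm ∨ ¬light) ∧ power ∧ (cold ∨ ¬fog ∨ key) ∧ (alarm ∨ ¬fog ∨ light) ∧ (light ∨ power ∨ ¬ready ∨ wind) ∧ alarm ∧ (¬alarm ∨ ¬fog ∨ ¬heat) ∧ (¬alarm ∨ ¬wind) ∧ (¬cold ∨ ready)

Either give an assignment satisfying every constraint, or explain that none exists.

wind = False, fog = False, light = True, key = True, ready = True, heat = False, cold = False, alarm = True, power = True

Unit clause (power) forces power = True.
Unit clause (alarm) forces alarm = True.
In (¬alarm ∨ ¬wind) only ¬wind is left, so wind = False.
In (¬alarm ∨ ready) only ready is left, so ready = True.
In (¬fog ∨ ¬ready) only ¬fog is left, so fog = False.
In (¬alarm ∨ ¬cold ∨ wind) only ¬cold is left, so cold = False.
In (cold ∨ ¬heat) only ¬heat is left, so heat = False.
In (fog ∨ heat ∨ light) only light is left, so light = True.
In (key ∨ ¬light ∨ ¬power) only key is left, so key = True.
All clauses satisfied.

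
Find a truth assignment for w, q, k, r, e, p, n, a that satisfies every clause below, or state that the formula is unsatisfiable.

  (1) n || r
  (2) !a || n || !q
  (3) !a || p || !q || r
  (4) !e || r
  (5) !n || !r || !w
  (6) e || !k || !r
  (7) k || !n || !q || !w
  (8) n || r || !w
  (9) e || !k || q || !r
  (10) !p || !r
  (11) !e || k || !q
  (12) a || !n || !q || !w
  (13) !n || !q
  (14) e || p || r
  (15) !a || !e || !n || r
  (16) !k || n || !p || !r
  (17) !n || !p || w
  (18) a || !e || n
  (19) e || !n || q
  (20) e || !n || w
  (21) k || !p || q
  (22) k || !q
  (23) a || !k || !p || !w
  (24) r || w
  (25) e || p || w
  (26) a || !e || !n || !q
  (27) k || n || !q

Set w = False.
  then (r || w) forces r = True.
  then (!p || !r) forces p = False.
  then (e || p || w) forces e = True.
Try q = True:
  (!e || k || !q) forces k = True.
  (!n || !q) forces n = False.
  (!a || n || !q) forces a = False.
  clause (a || !e || n) is falsified — backtrack.
So q = False.
Set k = False.
Set n = False.
  then (a || !e || n) forces a = True.
All clauses satisfied.

w: False, q: False, k: False, r: True, e: True, p: False, n: False, a: True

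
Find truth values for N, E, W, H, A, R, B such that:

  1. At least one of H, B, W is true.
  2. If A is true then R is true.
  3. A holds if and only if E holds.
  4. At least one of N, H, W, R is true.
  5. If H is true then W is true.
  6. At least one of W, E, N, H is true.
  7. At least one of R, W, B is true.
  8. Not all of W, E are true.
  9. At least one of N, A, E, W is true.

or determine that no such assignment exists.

N: True, E: False, W: True, H: True, A: False, R: True, B: False

  (1) {H, B, W}: 2 true — at least one ✓
  (2) A=F ⇒ R: vacuous ✓
  (3) A=F, E=F — same ✓
  (4) {N, H, W, R}: 4 true — at least one ✓
  (5) H=T ⇒ W: T ✓
  (6) {W, E, N, H}: 3 true — at least one ✓
  (7) {R, W, B}: 2 true — at least one ✓
  (8) {W, E}: 1/2 true — not all ✓
  (9) {N, A, E, W}: 2 true — at least one ✓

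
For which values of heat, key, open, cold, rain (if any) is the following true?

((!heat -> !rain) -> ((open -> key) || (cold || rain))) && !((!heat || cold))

heat = True; key = False; open = True; cold = False; rain = True

  (!heat -> !rain) -> ((open -> key) || (cold || rain)) = True
    !heat -> !rain = True
      !heat = False
      !rain = False
    (open -> key) || (cold || rain) = True
      open -> key = False
      cold || rain = True
  !((!heat || cold)) = True
    !heat || cold = False
      !heat = False
Both conjuncts True, so the formula holds.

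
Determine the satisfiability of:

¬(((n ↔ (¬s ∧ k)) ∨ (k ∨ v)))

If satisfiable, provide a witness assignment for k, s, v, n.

k=F, s=T, v=F, n=T

  ¬(((n ↔ (¬s ∧ k)) ∨ (k ∨ v))) = True
    (n ↔ (¬s ∧ k)) ∨ (k ∨ v) = False
      n ↔ (¬s ∧ k) = False
        ¬s ∧ k = False
          ¬s = False
      k ∨ v = False
The formula evaluates to True.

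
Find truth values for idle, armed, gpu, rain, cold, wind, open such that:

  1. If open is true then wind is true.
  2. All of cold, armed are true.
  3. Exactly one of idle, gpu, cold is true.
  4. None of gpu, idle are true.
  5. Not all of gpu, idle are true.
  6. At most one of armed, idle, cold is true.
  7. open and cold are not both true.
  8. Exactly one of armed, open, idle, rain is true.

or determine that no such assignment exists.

No satisfying assignment exists.

Case armed = True:
  (2) forces cold = True.
  Constraint (6) is violated (armed=T, cold=T) — contradiction.
Case armed = False:
  Constraint (2) is violated (armed=F) — contradiction.
Both cases fail — unsatisfiable.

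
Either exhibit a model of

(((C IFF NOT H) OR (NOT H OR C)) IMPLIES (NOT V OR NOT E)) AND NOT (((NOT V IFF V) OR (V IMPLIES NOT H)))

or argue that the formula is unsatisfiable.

C=T, H=T, E=F, V=T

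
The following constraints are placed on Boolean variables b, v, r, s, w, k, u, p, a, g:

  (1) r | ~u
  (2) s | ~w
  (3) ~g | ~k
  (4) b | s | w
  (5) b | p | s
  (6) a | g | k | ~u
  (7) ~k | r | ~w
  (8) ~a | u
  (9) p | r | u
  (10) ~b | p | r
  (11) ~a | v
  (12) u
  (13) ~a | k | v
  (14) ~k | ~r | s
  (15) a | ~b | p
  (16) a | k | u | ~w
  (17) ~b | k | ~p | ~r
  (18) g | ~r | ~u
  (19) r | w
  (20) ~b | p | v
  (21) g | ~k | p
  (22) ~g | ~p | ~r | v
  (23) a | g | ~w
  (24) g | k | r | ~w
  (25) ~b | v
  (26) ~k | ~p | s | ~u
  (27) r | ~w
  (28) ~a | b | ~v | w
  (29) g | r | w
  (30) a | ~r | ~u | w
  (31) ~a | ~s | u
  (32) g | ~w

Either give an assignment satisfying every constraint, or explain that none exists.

Unit clause (u) forces u = True.
In (r | ~u) only r is left, so r = True.
In (g | ~r | ~u) only g is left, so g = True.
In (~g | ~k) only ~k is left, so k = False.
Set b = True.
  then (~b | k | ~p | ~r) forces p = False.
  then (~b | p | v) forces v = True.
  then (a | ~b | p) forces a = True.
Set s = False.
  then (s | ~w) forces w = False.
All clauses satisfied.

b: True, v: True, r: True, s: False, w: False, k: False, u: True, p: False, a: True, g: True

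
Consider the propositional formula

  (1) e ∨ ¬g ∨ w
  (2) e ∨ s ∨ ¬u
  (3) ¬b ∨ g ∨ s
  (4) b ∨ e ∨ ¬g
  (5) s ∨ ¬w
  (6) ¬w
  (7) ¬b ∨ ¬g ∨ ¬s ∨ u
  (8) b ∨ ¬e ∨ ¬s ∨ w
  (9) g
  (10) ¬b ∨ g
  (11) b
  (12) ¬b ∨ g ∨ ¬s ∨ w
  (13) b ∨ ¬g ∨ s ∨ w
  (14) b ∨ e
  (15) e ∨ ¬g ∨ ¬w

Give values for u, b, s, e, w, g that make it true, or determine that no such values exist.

u=T, b=T, s=T, e=T, w=F, g=T

Unit clause (¬w) forces w = False.
Unit clause (g) forces g = True.
Unit clause (b) forces b = True.
In (e ∨ ¬g ∨ w) only e is left, so e = True.
Set u = True.
Set s = True.
All clauses satisfied.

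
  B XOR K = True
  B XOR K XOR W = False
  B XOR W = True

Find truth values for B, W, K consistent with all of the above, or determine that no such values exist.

B = False; W = True; K = True

B XOR K = F XOR T = True ✓
B XOR K XOR W = F XOR T XOR T = False ✓
B XOR W = F XOR T = True ✓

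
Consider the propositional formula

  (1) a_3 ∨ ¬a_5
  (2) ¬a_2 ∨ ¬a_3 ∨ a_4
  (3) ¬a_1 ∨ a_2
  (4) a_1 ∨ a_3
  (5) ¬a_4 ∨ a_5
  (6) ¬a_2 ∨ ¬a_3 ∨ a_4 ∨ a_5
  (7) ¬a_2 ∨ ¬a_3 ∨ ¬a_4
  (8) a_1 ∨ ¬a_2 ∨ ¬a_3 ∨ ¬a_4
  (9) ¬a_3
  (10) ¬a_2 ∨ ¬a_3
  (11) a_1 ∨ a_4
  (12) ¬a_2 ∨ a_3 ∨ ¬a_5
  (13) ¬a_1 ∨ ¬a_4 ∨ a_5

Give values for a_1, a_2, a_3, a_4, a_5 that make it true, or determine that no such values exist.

a_1: True, a_2: True, a_3: False, a_4: False, a_5: False

Unit clause (¬a_3) forces a_3 = False.
In (a_3 ∨ ¬a_5) only ¬a_5 is left, so a_5 = False.
In (a_1 ∨ a_3) only a_1 is left, so a_1 = True.
In (¬a_4 ∨ a_5) only ¬a_4 is left, so a_4 = False.
In (¬a_1 ∨ a_2) only a_2 is left, so a_2 = True.
All clauses satisfied.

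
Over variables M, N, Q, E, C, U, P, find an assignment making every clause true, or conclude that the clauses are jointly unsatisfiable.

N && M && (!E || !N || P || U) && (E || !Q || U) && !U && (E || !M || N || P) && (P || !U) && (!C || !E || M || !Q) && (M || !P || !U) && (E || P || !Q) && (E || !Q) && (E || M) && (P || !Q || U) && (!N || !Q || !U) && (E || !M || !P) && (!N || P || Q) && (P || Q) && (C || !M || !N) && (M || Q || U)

Unit clause (N) forces N = True.
Unit clause (M) forces M = True.
Unit clause (!U) forces U = False.
In (C || !M || !N) only C is left, so C = True.
Set Q = False.
  then (!N || P || Q) forces P = True.
  then (E || !M || !P) forces E = True.
All clauses satisfied.

M = True, N = True, Q = False, E = True, C = True, U = False, P = True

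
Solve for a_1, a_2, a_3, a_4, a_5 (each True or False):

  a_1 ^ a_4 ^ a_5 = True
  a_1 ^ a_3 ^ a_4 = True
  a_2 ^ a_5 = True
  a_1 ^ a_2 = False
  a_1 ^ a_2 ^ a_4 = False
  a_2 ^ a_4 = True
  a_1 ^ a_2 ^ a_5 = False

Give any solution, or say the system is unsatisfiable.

a_1 = True; a_2 = True; a_3 = False; a_4 = False; a_5 = False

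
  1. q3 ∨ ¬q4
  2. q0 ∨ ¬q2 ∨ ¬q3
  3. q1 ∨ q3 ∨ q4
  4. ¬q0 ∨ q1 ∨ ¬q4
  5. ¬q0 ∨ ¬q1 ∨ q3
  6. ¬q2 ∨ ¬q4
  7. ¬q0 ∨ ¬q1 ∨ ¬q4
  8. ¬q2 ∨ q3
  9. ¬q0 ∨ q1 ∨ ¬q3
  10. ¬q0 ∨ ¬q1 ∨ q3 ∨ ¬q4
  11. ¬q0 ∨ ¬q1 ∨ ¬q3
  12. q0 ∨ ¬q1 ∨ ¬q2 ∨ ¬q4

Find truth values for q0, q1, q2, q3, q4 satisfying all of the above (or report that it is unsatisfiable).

Set q0 = False.
Set q1 = True.
Set q2 = False.
Set q3 = True.
Set q4 = True.
All clauses satisfied.

q0 = False; q1 = True; q2 = False; q3 = True; q4 = True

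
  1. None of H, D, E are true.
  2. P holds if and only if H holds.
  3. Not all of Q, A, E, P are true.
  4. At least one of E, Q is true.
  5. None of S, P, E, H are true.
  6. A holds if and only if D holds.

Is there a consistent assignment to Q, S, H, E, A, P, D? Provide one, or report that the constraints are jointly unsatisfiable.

Q: True; S: False; H: False; E: False; A: False; P: False; D: False

  (1) {H, D, E}: 0 true — none ✓
  (2) P=F, H=F — same ✓
  (3) {Q, A, E, P}: 1/4 true — not all ✓
  (4) {E, Q}: 1 true — at least one ✓
  (5) {S, P, E, H}: 0 true — none ✓
  (6) A=F, D=F — same ✓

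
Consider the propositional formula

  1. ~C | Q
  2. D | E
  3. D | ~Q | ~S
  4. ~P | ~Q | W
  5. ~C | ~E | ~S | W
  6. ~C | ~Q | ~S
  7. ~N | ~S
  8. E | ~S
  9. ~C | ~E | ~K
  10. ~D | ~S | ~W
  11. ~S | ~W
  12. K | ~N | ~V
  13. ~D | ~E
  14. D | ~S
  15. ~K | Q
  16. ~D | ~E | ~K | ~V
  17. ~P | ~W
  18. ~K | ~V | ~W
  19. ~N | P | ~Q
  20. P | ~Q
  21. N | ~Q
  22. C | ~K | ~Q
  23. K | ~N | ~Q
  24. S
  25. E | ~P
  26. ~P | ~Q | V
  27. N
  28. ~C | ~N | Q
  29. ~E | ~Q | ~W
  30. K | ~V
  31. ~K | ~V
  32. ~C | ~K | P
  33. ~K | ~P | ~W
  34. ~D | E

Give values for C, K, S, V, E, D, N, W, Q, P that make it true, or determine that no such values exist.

Unsatisfiable — no assignment works.

Case S = True:
  (~N | ~S) forces N = False.
  Clause (N) is falsified — contradiction.
Case S = False:
  Clause (S) is falsified — contradiction.
Both cases fail, so the formula is unsatisfiable.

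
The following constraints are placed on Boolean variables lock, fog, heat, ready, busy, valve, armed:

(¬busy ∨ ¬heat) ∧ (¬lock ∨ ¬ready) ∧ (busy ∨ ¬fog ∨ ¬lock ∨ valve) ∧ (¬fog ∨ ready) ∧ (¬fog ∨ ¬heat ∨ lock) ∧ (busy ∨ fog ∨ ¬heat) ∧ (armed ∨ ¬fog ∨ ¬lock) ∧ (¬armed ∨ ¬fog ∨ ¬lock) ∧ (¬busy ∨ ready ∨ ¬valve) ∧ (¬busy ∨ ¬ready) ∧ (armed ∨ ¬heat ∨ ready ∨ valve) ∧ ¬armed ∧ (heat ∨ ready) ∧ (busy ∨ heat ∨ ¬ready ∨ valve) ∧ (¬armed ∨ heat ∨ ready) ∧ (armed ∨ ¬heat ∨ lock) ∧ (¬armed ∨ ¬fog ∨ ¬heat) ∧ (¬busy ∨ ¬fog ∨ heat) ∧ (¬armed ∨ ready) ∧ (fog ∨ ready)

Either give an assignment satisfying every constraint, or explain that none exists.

Unit clause (¬armed) forces armed = False.
Try lock = True:
  (¬lock ∨ ¬ready) forces ready = False.
  (¬fog ∨ ready) forces fog = False.
  clause (fog ∨ ready) is falsified — backtrack.
So lock = False.
  then (armed ∨ ¬heat ∨ lock) forces heat = False.
  then (heat ∨ ready) forces ready = True.
  then (¬busy ∨ ¬ready) forces busy = False.
  then (busy ∨ heat ∨ ¬ready ∨ valve) forces valve = True.
Set fog = False.
All clauses satisfied.

lock=F, fog=F, heat=F, ready=T, busy=F, valve=T, armed=F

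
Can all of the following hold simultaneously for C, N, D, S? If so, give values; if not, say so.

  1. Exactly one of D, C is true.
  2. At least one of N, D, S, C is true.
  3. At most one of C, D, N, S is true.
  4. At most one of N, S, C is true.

C=F, N=F, D=T, S=F

  (1) {D, C}: 1 true — exactly one ✓
  (2) {N, D, S, C}: 1 true — at least one ✓
  (3) {C, D, N, S}: 1 true — at most one ✓
  (4) {N, S, C}: 0 true — at most one ✓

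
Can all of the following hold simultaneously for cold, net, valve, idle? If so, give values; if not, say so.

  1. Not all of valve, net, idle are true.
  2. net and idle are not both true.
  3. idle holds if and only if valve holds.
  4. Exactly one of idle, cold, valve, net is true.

cold = False, net = True, valve = False, idle = False

  (1) {valve, net, idle}: 1/3 true — not all ✓
  (2) net=T, idle=F — not both ✓
  (3) idle=F, valve=F — same ✓
  (4) {idle, cold, valve, net}: 1 true — exactly one ✓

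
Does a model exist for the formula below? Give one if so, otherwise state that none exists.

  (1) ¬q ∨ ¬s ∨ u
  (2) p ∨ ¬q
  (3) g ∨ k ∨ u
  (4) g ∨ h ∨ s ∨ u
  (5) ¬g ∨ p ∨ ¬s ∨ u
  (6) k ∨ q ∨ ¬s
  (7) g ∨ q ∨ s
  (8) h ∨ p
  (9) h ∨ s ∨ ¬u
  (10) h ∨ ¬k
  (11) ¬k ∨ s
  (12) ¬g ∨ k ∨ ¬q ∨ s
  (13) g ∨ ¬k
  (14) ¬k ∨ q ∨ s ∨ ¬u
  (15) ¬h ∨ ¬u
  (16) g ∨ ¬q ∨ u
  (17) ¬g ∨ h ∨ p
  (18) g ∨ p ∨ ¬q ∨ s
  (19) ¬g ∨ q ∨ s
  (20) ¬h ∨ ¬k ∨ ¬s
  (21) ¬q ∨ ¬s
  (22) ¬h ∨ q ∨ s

No satisfying assignment exists.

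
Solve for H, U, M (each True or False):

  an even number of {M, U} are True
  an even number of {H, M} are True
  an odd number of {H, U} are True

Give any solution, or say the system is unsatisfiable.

UNSATISFIABLE

Adding constraints 1, 2, 3 mod 2: every variable appears an even number of times on the left, so the left side is 0.
But the right sides sum to 1 (mod 2). 0 ≠ 1 — the system is inconsistent.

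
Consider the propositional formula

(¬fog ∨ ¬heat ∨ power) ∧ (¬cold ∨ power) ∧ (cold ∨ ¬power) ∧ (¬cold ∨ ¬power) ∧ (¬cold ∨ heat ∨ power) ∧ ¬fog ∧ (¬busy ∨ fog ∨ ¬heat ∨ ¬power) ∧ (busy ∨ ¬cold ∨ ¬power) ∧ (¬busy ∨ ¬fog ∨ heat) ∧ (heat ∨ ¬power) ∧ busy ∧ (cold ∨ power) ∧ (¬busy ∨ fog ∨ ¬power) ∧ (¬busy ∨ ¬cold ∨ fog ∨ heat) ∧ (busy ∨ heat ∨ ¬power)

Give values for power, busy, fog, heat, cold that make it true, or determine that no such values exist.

Case power = True:
  (cold ∨ ¬power) forces cold = True.
  Clause (¬cold ∨ ¬power) is falsified — contradiction.
Case power = False:
  (¬cold ∨ power) forces cold = False.
  Clause (cold ∨ power) is falsified — contradiction.
Both cases fail, so the formula is unsatisfiable.

No satisfying assignment exists.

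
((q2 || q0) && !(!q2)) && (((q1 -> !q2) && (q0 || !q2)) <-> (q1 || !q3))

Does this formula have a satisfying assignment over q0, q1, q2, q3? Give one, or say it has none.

q0 = True; q1 = False; q2 = True; q3 = False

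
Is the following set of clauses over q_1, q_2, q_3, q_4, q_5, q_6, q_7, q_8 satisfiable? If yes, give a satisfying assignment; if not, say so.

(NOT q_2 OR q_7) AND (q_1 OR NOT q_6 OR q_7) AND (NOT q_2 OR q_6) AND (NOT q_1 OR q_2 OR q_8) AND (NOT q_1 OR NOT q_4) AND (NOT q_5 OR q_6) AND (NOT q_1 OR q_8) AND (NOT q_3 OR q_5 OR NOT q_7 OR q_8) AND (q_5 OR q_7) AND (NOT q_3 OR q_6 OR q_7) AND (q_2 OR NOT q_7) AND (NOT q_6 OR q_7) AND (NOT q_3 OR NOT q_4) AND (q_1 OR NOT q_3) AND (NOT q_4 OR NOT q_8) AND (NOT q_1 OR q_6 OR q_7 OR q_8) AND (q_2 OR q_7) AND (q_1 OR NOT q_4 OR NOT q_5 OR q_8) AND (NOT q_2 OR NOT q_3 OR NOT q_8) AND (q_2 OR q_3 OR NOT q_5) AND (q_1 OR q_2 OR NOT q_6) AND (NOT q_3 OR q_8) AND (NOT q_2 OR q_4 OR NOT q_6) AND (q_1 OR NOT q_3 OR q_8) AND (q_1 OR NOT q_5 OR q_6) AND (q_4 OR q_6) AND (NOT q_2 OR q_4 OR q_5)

q_1 = False; q_2 = True; q_3 = False; q_4 = True; q_5 = False; q_6 = True; q_7 = True; q_8 = False

Set q_1 = False.
  then (q_1 OR NOT q_3) forces q_3 = False.
Try q_2 = False:
  (q_2 OR NOT q_7) forces q_7 = False.
  clause (q_2 OR q_7) is falsified — backtrack.
So q_2 = True.
  then (NOT q_2 OR q_7) forces q_7 = True.
  then (NOT q_2 OR q_6) forces q_6 = True.
  then (NOT q_2 OR q_4 OR NOT q_6) forces q_4 = True.
  then (NOT q_4 OR NOT q_8) forces q_8 = False.
  then (q_1 OR NOT q_4 OR NOT q_5 OR q_8) forces q_5 = False.
All clauses satisfied.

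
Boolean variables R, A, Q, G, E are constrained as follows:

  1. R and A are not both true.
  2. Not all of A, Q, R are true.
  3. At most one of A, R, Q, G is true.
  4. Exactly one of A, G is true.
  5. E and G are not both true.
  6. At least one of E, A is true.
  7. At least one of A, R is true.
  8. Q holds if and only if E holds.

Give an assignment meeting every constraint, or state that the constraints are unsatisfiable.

R: False, A: True, Q: False, G: False, E: False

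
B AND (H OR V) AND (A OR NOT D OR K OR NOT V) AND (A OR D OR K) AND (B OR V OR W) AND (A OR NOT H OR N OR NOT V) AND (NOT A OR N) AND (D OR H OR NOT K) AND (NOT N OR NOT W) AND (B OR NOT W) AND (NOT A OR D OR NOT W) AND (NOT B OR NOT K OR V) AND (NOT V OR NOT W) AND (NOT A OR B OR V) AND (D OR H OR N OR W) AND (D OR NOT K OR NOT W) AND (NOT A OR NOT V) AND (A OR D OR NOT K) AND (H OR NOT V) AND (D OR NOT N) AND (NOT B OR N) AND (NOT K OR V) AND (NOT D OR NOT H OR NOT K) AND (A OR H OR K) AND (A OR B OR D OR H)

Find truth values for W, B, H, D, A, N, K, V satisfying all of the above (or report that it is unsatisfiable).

W=F; B=T; H=T; D=T; A=T; N=T; K=F; V=F

Unit clause (B) forces B = True.
In (NOT B OR N) only N is left, so N = True.
In (NOT N OR NOT W) only NOT W is left, so W = False.
In (D OR NOT N) only D is left, so D = True.
Try H = False:
  (H OR V) forces V = True.
  clause (H OR NOT V) is falsified — backtrack.
So H = True.
  then (NOT D OR NOT H OR NOT K) forces K = False.
Set A = True.
  then (NOT A OR NOT V) forces V = False.
All clauses satisfied.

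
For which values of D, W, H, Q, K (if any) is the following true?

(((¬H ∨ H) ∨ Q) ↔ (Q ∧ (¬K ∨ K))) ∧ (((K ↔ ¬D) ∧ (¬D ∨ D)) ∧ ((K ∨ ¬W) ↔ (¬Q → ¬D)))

D=T; W=F; H=T; Q=T; K=F

  ((¬H ∨ H) ∨ Q) ↔ (Q ∧ (¬K ∨ K)) = True
    (¬H ∨ H) ∨ Q = True
      ¬H ∨ H = True
        ¬H = False
    Q ∧ (¬K ∨ K) = True
      ¬K ∨ K = True
        ¬K = True
  ((K ↔ ¬D) ∧ (¬D ∨ D)) ∧ ((K ∨ ¬W) ↔ (¬Q → ¬D)) = True
    (K ↔ ¬D) ∧ (¬D ∨ D) = True
      K ↔ ¬D = True
        ¬D = False
      ¬D ∨ D = True
        ¬D = False
    (K ∨ ¬W) ↔ (¬Q → ¬D) = True
      K ∨ ¬W = True
        ¬W = True
      ¬Q → ¬D = True
        ¬Q = False
        ¬D = False
Both conjuncts True, so the formula holds.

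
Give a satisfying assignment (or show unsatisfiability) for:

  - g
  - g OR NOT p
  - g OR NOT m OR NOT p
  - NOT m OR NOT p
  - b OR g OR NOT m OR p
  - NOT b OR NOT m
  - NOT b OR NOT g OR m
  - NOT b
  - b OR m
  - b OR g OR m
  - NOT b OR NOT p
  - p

No satisfying assignment exists.

Case b = True:
  Clause (NOT b) is falsified — contradiction.
Case b = False:
  (g) forces g = True.
  (b OR m) forces m = True.
  (NOT m OR NOT p) forces p = False.
  Clause (p) is falsified — contradiction.
Both cases fail, so the formula is unsatisfiable.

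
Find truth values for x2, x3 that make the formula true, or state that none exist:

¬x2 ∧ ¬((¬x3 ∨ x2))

x2: False, x3: True

  ¬x2 = True
  ¬((¬x3 ∨ x2)) = True
    ¬x3 ∨ x2 = False
      ¬x3 = False
Both conjuncts True, so the formula holds.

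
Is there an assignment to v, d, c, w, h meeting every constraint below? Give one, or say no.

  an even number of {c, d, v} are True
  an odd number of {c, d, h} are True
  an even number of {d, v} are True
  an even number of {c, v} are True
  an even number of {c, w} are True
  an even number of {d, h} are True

Unsatisfiable

Adding constraints 1, 2, 3, 6 mod 2: every variable appears an even number of times on the left, so the left side is 0.
But the right sides sum to 1 (mod 2). 0 ≠ 1 — the system is inconsistent.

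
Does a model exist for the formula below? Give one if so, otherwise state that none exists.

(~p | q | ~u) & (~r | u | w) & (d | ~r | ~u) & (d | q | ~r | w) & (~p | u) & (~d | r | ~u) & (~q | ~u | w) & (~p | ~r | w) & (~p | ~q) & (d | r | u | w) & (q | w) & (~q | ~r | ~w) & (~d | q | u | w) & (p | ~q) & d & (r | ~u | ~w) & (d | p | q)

d: True, u: False, w: True, r: False, p: False, q: False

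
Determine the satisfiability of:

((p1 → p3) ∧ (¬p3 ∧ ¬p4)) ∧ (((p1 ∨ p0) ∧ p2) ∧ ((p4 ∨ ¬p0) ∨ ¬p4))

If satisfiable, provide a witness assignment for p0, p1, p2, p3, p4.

p0 = True, p1 = False, p2 = True, p3 = False, p4 = False

  (p1 → p3) ∧ (¬p3 ∧ ¬p4) = True
    p1 → p3 = True
    ¬p3 ∧ ¬p4 = True
      ¬p3 = True
      ¬p4 = True
  ((p1 ∨ p0) ∧ p2) ∧ ((p4 ∨ ¬p0) ∨ ¬p4) = True
    (p1 ∨ p0) ∧ p2 = True
      p1 ∨ p0 = True
    (p4 ∨ ¬p0) ∨ ¬p4 = True
      p4 ∨ ¬p0 = False
        ¬p0 = False
      ¬p4 = True
Both conjuncts True, so the formula holds.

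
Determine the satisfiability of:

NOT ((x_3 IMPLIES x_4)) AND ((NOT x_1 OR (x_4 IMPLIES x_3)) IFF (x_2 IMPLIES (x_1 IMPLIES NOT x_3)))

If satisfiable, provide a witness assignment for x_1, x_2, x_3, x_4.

x_1: True, x_2: False, x_3: True, x_4: False

  NOT ((x_3 IMPLIES x_4)) = True
    x_3 IMPLIES x_4 = False
  (NOT x_1 OR (x_4 IMPLIES x_3)) IFF (x_2 IMPLIES (x_1 IMPLIES NOT x_3)) = True
    NOT x_1 OR (x_4 IMPLIES x_3) = True
      NOT x_1 = False
      x_4 IMPLIES x_3 = True
    x_2 IMPLIES (x_1 IMPLIES NOT x_3) = True
      x_1 IMPLIES NOT x_3 = False
        NOT x_3 = False
Both conjuncts True, so the formula holds.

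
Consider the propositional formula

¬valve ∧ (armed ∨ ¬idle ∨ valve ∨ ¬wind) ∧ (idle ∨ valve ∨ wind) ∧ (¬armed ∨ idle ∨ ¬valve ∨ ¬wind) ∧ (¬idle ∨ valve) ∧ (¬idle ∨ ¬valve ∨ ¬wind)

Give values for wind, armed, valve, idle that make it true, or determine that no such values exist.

wind = True; armed = False; valve = False; idle = False

Unit clause (¬valve) forces valve = False.
In (¬idle ∨ valve) only ¬idle is left, so idle = False.
In (idle ∨ valve ∨ wind) only wind is left, so wind = True.
Set armed = False.
All clauses satisfied.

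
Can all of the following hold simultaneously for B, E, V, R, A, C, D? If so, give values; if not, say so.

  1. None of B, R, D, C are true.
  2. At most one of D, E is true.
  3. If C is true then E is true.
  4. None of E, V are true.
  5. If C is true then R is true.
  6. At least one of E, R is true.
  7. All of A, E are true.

Case E = True:
  Constraint (4) is violated (E=T) — contradiction.
Case E = False:
  Constraint (7) is violated (E=F) — contradiction.
Both cases fail — unsatisfiable.

Unsatisfiable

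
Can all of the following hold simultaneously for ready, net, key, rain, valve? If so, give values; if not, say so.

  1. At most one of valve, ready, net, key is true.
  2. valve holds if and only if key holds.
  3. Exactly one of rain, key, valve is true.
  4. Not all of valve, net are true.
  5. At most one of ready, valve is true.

ready = True, net = False, key = False, rain = True, valve = False

  (1) {valve, ready, net, key}: 1 true — at most one ✓
  (2) valve=F, key=F — same ✓
  (3) {rain, key, valve}: 1 true — exactly one ✓
  (4) {valve, net}: 0/2 true — not all ✓
  (5) {ready, valve}: 1 true — at most one ✓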